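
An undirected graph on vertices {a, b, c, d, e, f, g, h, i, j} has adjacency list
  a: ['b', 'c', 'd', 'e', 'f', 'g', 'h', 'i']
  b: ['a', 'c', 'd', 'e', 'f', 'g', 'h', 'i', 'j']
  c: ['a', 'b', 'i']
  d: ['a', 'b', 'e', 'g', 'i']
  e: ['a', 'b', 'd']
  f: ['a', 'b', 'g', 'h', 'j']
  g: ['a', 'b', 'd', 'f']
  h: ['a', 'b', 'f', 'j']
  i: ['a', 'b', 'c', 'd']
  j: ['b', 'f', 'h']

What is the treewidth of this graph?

3

A width-3 tree decomposition is:
Bags: B1 = {a, b, d, g}  B2 = {a, b, f, g}  B3 = {a, b, f, h}  B4 = {a, b, d, i}  B5 = {a, b, c, i}  B6 = {b, f, h, j}  B7 = {a, b, d, e}
Tree: B1–B2, B2–B3, B1–B4, B4–B5, B3–B6, B4–B7
Each bag holds 4 vertices, so the decomposition has width 3, which upper-bounds the treewidth. On the other hand G contains the 4-clique {b, f, h, j}. A clique must lie in a single bag of any decomposition, so no decomposition can have width below 3. The upper and lower bounds meet at 3, so that is the treewidth.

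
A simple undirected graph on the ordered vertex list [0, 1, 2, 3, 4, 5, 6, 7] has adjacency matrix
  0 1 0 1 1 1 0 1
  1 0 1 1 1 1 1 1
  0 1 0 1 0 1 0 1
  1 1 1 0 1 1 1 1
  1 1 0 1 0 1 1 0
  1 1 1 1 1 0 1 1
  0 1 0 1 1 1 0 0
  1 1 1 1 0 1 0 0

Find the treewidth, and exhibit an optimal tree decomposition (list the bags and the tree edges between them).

Treewidth 4.
One optimal decomposition is:
Bags: B1 = {0, 1, 3, 5, 7}  B2 = {1, 2, 3, 5, 7}  B3 = {0, 1, 3, 4, 5}  B4 = {1, 3, 4, 5, 6}
Tree: B1–B2, B1–B3, B3–B4

Each bag holds 5 vertices, so the decomposition has width 4, which upper-bounds the treewidth. On the other hand G contains the 5-clique {0, 1, 3, 4, 5}. A clique must lie in a single bag of any decomposition, so no decomposition can have width below 4. Hence tw(G) = 4 exactly.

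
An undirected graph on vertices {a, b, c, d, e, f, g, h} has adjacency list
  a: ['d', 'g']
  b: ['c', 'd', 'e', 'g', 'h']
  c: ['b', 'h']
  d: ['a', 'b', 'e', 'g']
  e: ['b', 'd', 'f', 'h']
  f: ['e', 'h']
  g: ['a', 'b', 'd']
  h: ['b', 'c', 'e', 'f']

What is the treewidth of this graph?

A width-2 tree decomposition is:
Bags: B1 = {b, e, h}  B2 = {b, d, e}  B3 = {b, d, g}  B4 = {a, d, g}  B5 = {b, c, h}  B6 = {e, f, h}
Tree: B1–B2, B2–B3, B3–B4, B1–B5, B1–B6
Every bag has size at most 3, so the width is 3 − 1 = 2 and tw(G) ≤ 2. For the lower bound, the 3 vertices {a, d, g} are pairwise adjacent, and any tree decomposition puts a clique entirely inside one bag — forcing width ≥ 2. Combining the bounds, tw(G) = 2.

2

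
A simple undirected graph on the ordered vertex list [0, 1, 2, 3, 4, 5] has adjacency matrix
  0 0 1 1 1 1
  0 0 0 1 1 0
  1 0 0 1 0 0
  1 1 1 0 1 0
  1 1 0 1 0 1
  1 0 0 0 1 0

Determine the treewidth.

A width-2 tree decomposition is:
Bags: B1 = {0, 3, 4}  B2 = {1, 3, 4}  B3 = {0, 4, 5}  B4 = {0, 2, 3}
Tree: B1–B2, B1–B3, B1–B4
Each bag holds 3 vertices, so the decomposition has width 2, which upper-bounds the treewidth. Conversely, {0, 2, 3} is a clique of size 3, and the vertices of any clique must share a bag in every tree decomposition; so some bag has ≥ 3 vertices and tw(G) ≥ 2. The upper and lower bounds meet at 2, so that is the treewidth.

2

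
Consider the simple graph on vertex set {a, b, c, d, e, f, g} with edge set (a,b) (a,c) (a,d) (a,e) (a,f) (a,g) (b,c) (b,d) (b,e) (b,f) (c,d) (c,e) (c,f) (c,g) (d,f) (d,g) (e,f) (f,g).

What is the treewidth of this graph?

4

A width-4 tree decomposition is:
Bags: B1 = {a, c, d, f, g}  B2 = {a, b, c, d, f}  B3 = {a, b, c, e, f}
Tree: B1–B2, B2–B3
Every bag has size at most 5, so the width is 5 − 1 = 4 and tw(G) ≤ 4. On the other hand G contains the 5-clique {a, c, d, f, g}. A clique must lie in a single bag of any decomposition, so no decomposition can have width below 4. Therefore the treewidth is 4.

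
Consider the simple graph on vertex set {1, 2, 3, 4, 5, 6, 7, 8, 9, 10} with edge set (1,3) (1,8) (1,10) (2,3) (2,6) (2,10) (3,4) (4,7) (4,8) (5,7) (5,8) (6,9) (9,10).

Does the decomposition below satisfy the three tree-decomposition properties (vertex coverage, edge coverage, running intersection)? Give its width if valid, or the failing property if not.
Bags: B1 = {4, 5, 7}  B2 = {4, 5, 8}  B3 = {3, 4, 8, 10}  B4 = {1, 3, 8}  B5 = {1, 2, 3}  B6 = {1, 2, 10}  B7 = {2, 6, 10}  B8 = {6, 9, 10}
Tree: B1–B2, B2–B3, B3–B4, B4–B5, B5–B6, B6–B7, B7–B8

No — bags containing vertex 10 are not connected in the tree.

A tree decomposition must satisfy three properties: every vertex lies in some bag; for every edge, both endpoints lie together in some bag; and for every vertex, the bags containing it form a connected subtree. Here bags containing vertex 10 are not connected in the tree, so the decomposition is invalid.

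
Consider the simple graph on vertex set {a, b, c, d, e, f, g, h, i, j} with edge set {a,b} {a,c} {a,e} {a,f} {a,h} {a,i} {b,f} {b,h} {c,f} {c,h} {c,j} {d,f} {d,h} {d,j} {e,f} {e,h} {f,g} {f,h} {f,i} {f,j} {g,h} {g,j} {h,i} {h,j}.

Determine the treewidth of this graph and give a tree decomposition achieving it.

The largest bag has 4 vertices, giving width 3; this decomposition certifies tw(G) ≤ 3. For the lower bound, the 4 vertices {d, f, h, j} are pairwise adjacent, and any tree decomposition puts a clique entirely inside one bag — forcing width ≥ 3. Combining the bounds, tw(G) = 3.

Treewidth 3.
One such decomposition:
Bags: B1 = {a, f, h, i}  B2 = {a, c, f, h}  B3 = {a, e, f, h}  B4 = {c, f, h, j}  B5 = {d, f, h, j}  B6 = {f, g, h, j}  B7 = {a, b, f, h}
Tree: B1–B2, B1–B3, B2–B4, B4–B5, B5–B6, B3–B7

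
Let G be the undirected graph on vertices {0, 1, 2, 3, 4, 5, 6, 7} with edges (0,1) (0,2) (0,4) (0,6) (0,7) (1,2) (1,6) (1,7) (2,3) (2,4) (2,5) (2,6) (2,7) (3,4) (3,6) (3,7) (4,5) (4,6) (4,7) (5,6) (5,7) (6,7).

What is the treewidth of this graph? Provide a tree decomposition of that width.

Treewidth 4.
One optimal decomposition is:
Bags: B1 = {0, 2, 4, 6, 7}  B2 = {2, 3, 4, 6, 7}  B3 = {0, 1, 2, 6, 7}  B4 = {2, 4, 5, 6, 7}
Tree: B1–B2, B1–B3, B2–B4

The largest bag has 5 vertices, giving width 4; this decomposition certifies tw(G) ≤ 4. For the lower bound, the 5 vertices {0, 1, 2, 6, 7} are pairwise adjacent, and any tree decomposition puts a clique entirely inside one bag — forcing width ≥ 4. The upper and lower bounds meet at 4, so that is the treewidth.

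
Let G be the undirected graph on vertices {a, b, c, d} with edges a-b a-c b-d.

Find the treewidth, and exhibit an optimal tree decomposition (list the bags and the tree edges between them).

Treewidth 1.
One such decomposition:
Bags: B1 = {a, c}  B2 = {a, b}  B3 = {b, d}
Tree: B1–B2, B2–B3

Every bag has size at most 2, so the width is 2 − 1 = 1 and tw(G) ≤ 1. Since G has at least one edge (e.g. c–a), it is not an edgeless graph, so tw(G) ≥ 1. Therefore the treewidth is 1.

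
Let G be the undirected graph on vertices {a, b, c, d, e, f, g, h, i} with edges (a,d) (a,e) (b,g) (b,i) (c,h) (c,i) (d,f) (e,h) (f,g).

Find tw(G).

A width-2 tree decomposition is:
Bags: B1 = {a, d, f}  B2 = {a, f, g}  B3 = {a, b, g}  B4 = {a, b, i}  B5 = {a, c, i}  B6 = {a, c, h}  B7 = {a, e, h}
Tree: B1–B2, B2–B3, B3–B4, B4–B5, B5–B6, B6–B7
The largest bag has 3 vertices, giving width 2; this decomposition certifies tw(G) ≤ 2. The edges a–d–f–g–b–i–c–h–e–a form a cycle, so G is not a tree and its treewidth is at least 2. Hence tw(G) = 2 exactly.

2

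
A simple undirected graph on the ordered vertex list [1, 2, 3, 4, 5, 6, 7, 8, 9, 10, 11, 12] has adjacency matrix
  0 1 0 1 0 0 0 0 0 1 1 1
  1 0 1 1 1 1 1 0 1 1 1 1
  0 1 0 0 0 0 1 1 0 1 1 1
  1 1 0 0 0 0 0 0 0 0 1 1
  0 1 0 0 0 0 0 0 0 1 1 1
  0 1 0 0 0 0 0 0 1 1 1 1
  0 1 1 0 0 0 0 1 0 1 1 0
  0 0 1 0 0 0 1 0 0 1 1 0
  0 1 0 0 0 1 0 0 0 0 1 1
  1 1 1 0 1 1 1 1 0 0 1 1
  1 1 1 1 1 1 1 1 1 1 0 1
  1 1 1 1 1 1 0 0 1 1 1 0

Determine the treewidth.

A width-4 tree decomposition is:
Bags: B1 = {1, 2, 10, 11, 12}  B2 = {2, 5, 10, 11, 12}  B3 = {2, 6, 10, 11, 12}  B4 = {2, 6, 9, 11, 12}  B5 = {2, 3, 10, 11, 12}  B6 = {1, 2, 4, 11, 12}  B7 = {2, 3, 7, 10, 11}  B8 = {3, 7, 8, 10, 11}
Tree: B1–B2, B2–B3, B3–B4, B2–B5, B1–B6, B5–B7, B7–B8
Every bag has size at most 5, so the width is 5 − 1 = 4 and tw(G) ≤ 4. On the other hand G contains the 5-clique {3, 7, 8, 10, 11}. A clique must lie in a single bag of any decomposition, so no decomposition can have width below 4. The upper and lower bounds meet at 4, so that is the treewidth.

4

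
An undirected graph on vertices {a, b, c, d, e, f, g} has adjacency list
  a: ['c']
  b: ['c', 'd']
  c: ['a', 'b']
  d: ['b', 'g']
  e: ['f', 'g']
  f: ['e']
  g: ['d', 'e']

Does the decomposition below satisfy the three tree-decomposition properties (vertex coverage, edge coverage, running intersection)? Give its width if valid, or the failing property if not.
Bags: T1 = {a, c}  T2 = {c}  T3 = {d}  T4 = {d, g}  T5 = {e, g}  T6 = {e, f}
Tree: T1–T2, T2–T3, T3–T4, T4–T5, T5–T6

A tree decomposition must satisfy three properties: every vertex lies in some bag; for every edge, both endpoints lie together in some bag; and for every vertex, the bags containing it form a connected subtree. Here vertex b appears in no bag, so the decomposition is invalid.

No — vertex b appears in no bag.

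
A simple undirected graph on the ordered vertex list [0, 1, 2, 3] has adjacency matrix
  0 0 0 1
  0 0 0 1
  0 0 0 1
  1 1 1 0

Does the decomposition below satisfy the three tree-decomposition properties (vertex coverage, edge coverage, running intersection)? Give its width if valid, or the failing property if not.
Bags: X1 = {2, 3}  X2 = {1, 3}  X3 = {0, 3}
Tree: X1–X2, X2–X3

Yes; width 1.

Checking the three conditions: (i) the bags cover all of {0, 1, 2, 3}; (ii) for each edge, some bag contains both endpoints; (iii) the bags containing any fixed vertex form a subtree. All hold, so the decomposition is valid with width 2 − 1 = 1.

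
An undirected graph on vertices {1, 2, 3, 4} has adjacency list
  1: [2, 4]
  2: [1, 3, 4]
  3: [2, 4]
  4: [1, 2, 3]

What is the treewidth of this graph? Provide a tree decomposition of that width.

Treewidth 2.
One optimal decomposition is:
Bags: B1 = {1, 2, 4}  B2 = {2, 3, 4}
Tree: B1–B2

Every bag has size at most 3, so the width is 3 − 1 = 2 and tw(G) ≤ 2. On the other hand G contains the 3-clique {1, 2, 4}. A clique must lie in a single bag of any decomposition, so no decomposition can have width below 2. Hence tw(G) = 2 exactly.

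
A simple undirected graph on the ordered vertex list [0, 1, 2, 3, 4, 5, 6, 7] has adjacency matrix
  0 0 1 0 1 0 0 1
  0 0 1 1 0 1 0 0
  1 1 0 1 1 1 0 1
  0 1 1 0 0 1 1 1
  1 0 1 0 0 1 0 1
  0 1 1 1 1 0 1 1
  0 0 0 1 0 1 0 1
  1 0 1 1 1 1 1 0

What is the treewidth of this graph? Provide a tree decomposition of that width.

Treewidth 3.
One optimal decomposition is:
Bags: B1 = {2, 4, 5, 7}  B2 = {0, 2, 4, 7}  B3 = {2, 3, 5, 7}  B4 = {1, 2, 3, 5}  B5 = {3, 5, 6, 7}
Tree: B1–B2, B1–B3, B3–B4, B3–B5

The largest bag has 4 vertices, giving width 3; this decomposition certifies tw(G) ≤ 3. Conversely, {0, 2, 4, 7} is a clique of size 4, and the vertices of any clique must share a bag in every tree decomposition; so some bag has ≥ 4 vertices and tw(G) ≥ 3. The upper and lower bounds meet at 3, so that is the treewidth.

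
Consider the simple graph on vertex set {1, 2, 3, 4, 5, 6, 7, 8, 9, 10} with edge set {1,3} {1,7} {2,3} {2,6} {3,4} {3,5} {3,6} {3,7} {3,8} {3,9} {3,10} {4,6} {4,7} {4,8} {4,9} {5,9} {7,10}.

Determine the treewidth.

2

A width-2 tree decomposition is:
Bags: B1 = {3, 4, 9}  B2 = {3, 5, 9}  B3 = {3, 4, 7}  B4 = {3, 4, 6}  B5 = {3, 4, 8}  B6 = {1, 3, 7}  B7 = {3, 7, 10}  B8 = {2, 3, 6}
Tree: B1–B2, B1–B3, B1–B4, B4–B5, B3–B6, B6–B7, B4–B8
Each bag holds 3 vertices, so the decomposition has width 2, which upper-bounds the treewidth. For the lower bound, the 3 vertices {1, 3, 7} are pairwise adjacent, and any tree decomposition puts a clique entirely inside one bag — forcing width ≥ 2. Hence tw(G) = 2 exactly.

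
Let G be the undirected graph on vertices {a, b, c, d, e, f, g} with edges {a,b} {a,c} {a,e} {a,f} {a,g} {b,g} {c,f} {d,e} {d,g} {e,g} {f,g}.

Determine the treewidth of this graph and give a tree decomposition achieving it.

Treewidth 2.
One optimal decomposition is:
Bags: B1 = {a, e, g}  B2 = {d, e, g}  B3 = {a, f, g}  B4 = {a, c, f}  B5 = {a, b, g}
Tree: B1–B2, B1–B3, B3–B4, B1–B5

Each bag holds 3 vertices, so the decomposition has width 2, which upper-bounds the treewidth. Conversely, {d, e, g} is a clique of size 3, and the vertices of any clique must share a bag in every tree decomposition; so some bag has ≥ 3 vertices and tw(G) ≥ 2. Combining the bounds, tw(G) = 2.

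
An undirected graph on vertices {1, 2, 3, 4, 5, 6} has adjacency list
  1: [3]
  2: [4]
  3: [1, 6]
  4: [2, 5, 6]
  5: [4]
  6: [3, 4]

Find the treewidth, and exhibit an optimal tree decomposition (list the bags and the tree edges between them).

Each bag holds 2 vertices, so the decomposition has width 1, which upper-bounds the treewidth. Since G has at least one edge (e.g. 4–5), it is not an edgeless graph, so tw(G) ≥ 1. Therefore the treewidth is 1.

Treewidth 1.
Bags: B1 = {4, 5}  B2 = {4, 6}  B3 = {3, 6}  B4 = {2, 4}  B5 = {1, 3}
Tree: B1–B2, B2–B3, B2–B4, B3–B5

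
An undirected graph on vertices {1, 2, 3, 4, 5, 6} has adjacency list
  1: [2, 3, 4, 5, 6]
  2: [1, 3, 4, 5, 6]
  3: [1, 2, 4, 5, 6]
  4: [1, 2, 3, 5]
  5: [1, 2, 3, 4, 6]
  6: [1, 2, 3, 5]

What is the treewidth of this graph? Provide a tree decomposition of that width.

The largest bag has 5 vertices, giving width 4; this decomposition certifies tw(G) ≤ 4. On the other hand G contains the 5-clique {1, 2, 3, 4, 5}. A clique must lie in a single bag of any decomposition, so no decomposition can have width below 4. The upper and lower bounds meet at 4, so that is the treewidth.

Treewidth 4.
One optimal decomposition is:
Bags: B1 = {1, 2, 3, 4, 5}  B2 = {1, 2, 3, 5, 6}
Tree: B1–B2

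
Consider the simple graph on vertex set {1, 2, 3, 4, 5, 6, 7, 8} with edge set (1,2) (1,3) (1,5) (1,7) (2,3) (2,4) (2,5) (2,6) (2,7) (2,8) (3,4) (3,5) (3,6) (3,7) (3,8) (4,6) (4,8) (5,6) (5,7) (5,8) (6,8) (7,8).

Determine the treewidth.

4

A width-4 tree decomposition is:
Bags: B1 = {2, 3, 5, 6, 8}  B2 = {2, 3, 4, 6, 8}  B3 = {2, 3, 5, 7, 8}  B4 = {1, 2, 3, 5, 7}
Tree: B1–B2, B1–B3, B3–B4
Each bag holds 5 vertices, so the decomposition has width 4, which upper-bounds the treewidth. Conversely, {2, 3, 4, 6, 8} is a clique of size 5, and the vertices of any clique must share a bag in every tree decomposition; so some bag has ≥ 5 vertices and tw(G) ≥ 4. Hence tw(G) = 4 exactly.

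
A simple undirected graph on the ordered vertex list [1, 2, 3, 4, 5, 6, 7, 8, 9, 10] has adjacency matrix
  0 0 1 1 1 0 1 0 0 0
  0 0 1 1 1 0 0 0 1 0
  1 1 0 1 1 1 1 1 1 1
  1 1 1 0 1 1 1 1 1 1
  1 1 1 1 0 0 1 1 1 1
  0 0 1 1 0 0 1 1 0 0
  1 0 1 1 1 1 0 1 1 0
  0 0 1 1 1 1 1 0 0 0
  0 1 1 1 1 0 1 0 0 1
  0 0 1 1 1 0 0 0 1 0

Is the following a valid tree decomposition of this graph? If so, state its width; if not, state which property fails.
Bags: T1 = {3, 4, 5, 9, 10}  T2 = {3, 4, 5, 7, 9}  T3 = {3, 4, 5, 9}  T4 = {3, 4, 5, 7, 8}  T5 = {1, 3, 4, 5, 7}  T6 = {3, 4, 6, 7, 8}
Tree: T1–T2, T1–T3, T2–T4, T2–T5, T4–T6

A tree decomposition must satisfy three properties: every vertex lies in some bag; for every edge, both endpoints lie together in some bag; and for every vertex, the bags containing it form a connected subtree. Here vertex 2 appears in no bag, so the decomposition is invalid.

No — vertex 2 appears in no bag.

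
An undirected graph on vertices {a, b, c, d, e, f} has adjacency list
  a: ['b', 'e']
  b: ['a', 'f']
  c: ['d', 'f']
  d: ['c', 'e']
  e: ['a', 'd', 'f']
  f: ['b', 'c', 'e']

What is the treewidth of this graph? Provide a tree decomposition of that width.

Treewidth 2.
Bags: B1 = {a, b, f}  B2 = {a, e, f}  B3 = {c, e, f}  B4 = {c, d, e}
Tree: B1–B2, B2–B3, B3–B4

The largest bag has 3 vertices, giving width 2; this decomposition certifies tw(G) ≤ 2. For the lower bound, G contains the cycle b–a–e–f–b, so G is not a forest; only forests have treewidth ≤ 1, hence tw(G) ≥ 2. Hence tw(G) = 2 exactly.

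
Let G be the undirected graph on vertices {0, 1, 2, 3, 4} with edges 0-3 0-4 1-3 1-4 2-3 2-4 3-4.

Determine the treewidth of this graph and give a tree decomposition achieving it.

Treewidth 2.
Bags: B1 = {1, 3, 4}  B2 = {2, 3, 4}  B3 = {0, 3, 4}
Tree: B1–B2, B1–B3

Each bag holds 3 vertices, so the decomposition has width 2, which upper-bounds the treewidth. For the lower bound, the 3 vertices {0, 3, 4} are pairwise adjacent, and any tree decomposition puts a clique entirely inside one bag — forcing width ≥ 2. The upper and lower bounds meet at 2, so that is the treewidth.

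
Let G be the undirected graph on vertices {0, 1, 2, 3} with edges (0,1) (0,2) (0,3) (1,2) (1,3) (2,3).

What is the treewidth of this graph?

A width-3 tree decomposition is:
Bags: B1 = {0, 1, 2, 3}
Tree: (single bag)
A single bag containing all 4 vertices is trivially a valid decomposition of width 3. On the other hand G contains the 4-clique {0, 1, 2, 3}. A clique must lie in a single bag of any decomposition, so no decomposition can have width below 3. Therefore the treewidth is 3.

3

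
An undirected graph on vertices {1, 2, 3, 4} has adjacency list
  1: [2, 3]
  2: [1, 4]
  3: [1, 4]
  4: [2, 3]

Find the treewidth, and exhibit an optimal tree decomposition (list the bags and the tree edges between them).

The largest bag has 3 vertices, giving width 2; this decomposition certifies tw(G) ≤ 2. The edges 1–3–4–2–1 form a cycle, so G is not a tree and its treewidth is at least 2. The upper and lower bounds meet at 2, so that is the treewidth.

Treewidth 2.
One optimal decomposition is:
Bags: B1 = {1, 3, 4}  B2 = {1, 2, 4}
Tree: B1–B2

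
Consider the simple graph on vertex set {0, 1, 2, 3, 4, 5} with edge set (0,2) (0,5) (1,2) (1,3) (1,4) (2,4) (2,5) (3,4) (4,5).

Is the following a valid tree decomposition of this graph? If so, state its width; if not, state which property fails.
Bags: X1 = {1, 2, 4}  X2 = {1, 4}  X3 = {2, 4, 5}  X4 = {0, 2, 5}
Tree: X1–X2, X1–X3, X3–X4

No — vertex 3 appears in no bag.

A tree decomposition must satisfy three properties: every vertex lies in some bag; for every edge, both endpoints lie together in some bag; and for every vertex, the bags containing it form a connected subtree. Here vertex 3 appears in no bag, so the decomposition is invalid.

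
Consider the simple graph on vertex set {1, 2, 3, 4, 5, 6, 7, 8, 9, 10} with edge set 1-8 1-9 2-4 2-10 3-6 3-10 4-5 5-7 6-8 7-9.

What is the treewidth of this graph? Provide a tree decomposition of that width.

Every bag has size at most 3, so the width is 3 − 1 = 2 and tw(G) ≤ 2. Since 4–5–7–9–1–8–6–3–10–2–4 is a cycle in G, G is not acyclic. Forests are exactly the graphs of treewidth ≤ 1, so tw(G) ≥ 2. Therefore the treewidth is 2.

Treewidth 2.
Bags: B1 = {4, 5, 7}  B2 = {4, 7, 9}  B3 = {1, 4, 9}  B4 = {1, 4, 8}  B5 = {4, 6, 8}  B6 = {3, 4, 6}  B7 = {3, 4, 10}  B8 = {2, 4, 10}
Tree: B1–B2, B2–B3, B3–B4, B4–B5, B5–B6, B6–B7, B7–B8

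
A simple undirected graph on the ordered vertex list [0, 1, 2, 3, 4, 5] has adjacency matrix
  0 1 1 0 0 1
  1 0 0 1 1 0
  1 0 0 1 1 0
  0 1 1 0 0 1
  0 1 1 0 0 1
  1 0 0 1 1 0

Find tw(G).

A width-3 tree decomposition is:
Bags: B1 = {1, 2, 3, 5}  B2 = {0, 1, 2, 5}  B3 = {1, 2, 4, 5}
Tree: B1–B2, B2–B3
The largest bag has 4 vertices, giving width 3; this decomposition certifies tw(G) ≤ 3. For the lower bound: the 4 vertex sets {1,3}, {0,5}, {2}, {4} are disjoint, each induces a connected subgraph, and every pair is joined by at least one edge of G. Contracting each set to a single vertex therefore yields K_{4} as a minor, and since treewidth is minor-monotone, tw(G) ≥ tw(K_{4}) = 3. Hence tw(G) = 3 exactly.

3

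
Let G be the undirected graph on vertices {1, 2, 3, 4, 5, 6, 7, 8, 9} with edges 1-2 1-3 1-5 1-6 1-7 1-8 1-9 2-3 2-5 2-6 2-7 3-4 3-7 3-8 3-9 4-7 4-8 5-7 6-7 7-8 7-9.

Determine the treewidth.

3

A width-3 tree decomposition is:
Bags: B1 = {1, 2, 6, 7}  B2 = {1, 2, 3, 7}  B3 = {1, 3, 7, 8}  B4 = {1, 3, 7, 9}  B5 = {3, 4, 7, 8}  B6 = {1, 2, 5, 7}
Tree: B1–B2, B2–B3, B3–B4, B3–B5, B1–B6
The largest bag has 4 vertices, giving width 3; this decomposition certifies tw(G) ≤ 3. Conversely, {1, 3, 7, 8} is a clique of size 4, and the vertices of any clique must share a bag in every tree decomposition; so some bag has ≥ 4 vertices and tw(G) ≥ 3. Combining the bounds, tw(G) = 3.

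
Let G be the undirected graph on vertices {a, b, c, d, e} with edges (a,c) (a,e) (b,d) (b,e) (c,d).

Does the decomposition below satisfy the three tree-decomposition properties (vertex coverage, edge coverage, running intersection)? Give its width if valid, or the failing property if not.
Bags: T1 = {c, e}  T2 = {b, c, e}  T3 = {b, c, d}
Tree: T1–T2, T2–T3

No — vertex a appears in no bag.

A tree decomposition must satisfy three properties: every vertex lies in some bag; for every edge, both endpoints lie together in some bag; and for every vertex, the bags containing it form a connected subtree. Here vertex a appears in no bag, so the decomposition is invalid.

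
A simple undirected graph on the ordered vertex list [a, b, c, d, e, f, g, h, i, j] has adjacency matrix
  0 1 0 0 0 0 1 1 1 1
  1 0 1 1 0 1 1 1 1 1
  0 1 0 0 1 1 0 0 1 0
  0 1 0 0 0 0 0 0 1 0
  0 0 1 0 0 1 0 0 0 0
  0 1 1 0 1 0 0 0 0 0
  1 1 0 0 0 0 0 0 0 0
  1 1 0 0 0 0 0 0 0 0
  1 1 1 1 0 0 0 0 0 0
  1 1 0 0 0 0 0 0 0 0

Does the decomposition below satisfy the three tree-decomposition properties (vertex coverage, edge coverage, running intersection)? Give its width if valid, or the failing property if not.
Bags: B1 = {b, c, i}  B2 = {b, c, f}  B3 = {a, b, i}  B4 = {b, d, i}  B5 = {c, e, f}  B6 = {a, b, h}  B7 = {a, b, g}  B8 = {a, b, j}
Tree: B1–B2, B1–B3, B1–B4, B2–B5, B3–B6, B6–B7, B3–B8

Yes; width 2.

Vertex coverage: the bags together contain {a, b, c, d, e, f, g, h, i, j}, the full vertex set. Edge coverage: each edge of G has both endpoints in at least one bag. Running intersection: for every vertex, the bags containing it form a connected subtree. All three properties hold, so this is a valid tree decomposition of width max|bag| − 1 = 2, and hence tw(G) ≤ 2.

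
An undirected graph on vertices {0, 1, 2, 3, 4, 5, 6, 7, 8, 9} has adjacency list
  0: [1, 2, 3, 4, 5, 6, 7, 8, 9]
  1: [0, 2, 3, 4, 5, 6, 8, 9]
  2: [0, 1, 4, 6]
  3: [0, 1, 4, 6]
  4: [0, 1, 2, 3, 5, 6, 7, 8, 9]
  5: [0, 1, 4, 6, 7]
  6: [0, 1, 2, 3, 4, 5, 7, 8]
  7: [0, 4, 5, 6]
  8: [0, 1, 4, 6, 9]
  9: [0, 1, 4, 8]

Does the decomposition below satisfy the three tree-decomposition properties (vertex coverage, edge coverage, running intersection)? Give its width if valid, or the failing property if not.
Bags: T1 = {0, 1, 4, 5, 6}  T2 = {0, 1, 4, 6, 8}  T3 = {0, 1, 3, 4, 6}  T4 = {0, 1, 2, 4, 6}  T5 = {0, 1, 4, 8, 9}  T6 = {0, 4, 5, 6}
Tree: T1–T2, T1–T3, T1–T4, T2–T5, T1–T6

A tree decomposition must satisfy three properties: every vertex lies in some bag; for every edge, both endpoints lie together in some bag; and for every vertex, the bags containing it form a connected subtree. Here vertex 7 appears in no bag, so the decomposition is invalid.

No — vertex 7 appears in no bag.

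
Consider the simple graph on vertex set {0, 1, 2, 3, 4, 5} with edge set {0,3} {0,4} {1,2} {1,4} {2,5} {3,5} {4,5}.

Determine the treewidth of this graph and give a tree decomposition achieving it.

Treewidth 2.
Bags: B1 = {1, 2, 4}  B2 = {2, 4, 5}  B3 = {0, 4, 5}  B4 = {0, 3, 5}
Tree: B1–B2, B2–B3, B3–B4

The largest bag has 3 vertices, giving width 2; this decomposition certifies tw(G) ≤ 2. The edges 1–2–5–4–1 form a cycle, so G is not a tree and its treewidth is at least 2. Hence tw(G) = 2 exactly.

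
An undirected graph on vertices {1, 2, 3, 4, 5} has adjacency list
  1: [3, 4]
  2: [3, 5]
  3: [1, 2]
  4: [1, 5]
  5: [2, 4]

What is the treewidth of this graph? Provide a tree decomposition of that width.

The largest bag has 3 vertices, giving width 2; this decomposition certifies tw(G) ≤ 2. Since 1–4–5–2–3–1 is a cycle in G, G is not acyclic. Forests are exactly the graphs of treewidth ≤ 1, so tw(G) ≥ 2. Combining the bounds, tw(G) = 2.

Treewidth 2.
One optimal decomposition is:
Bags: B1 = {1, 4, 5}  B2 = {1, 2, 5}  B3 = {1, 2, 3}
Tree: B1–B2, B2–B3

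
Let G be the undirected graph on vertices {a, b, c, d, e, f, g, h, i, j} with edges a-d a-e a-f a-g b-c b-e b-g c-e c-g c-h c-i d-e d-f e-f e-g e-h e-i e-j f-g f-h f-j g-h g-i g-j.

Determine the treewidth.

A width-3 tree decomposition is:
Bags: B1 = {c, e, g, h}  B2 = {e, f, g, h}  B3 = {e, f, g, j}  B4 = {b, c, e, g}  B5 = {a, e, f, g}  B6 = {c, e, g, i}  B7 = {a, d, e, f}
Tree: B1–B2, B2–B3, B1–B4, B2–B5, B1–B6, B5–B7
Each bag holds 4 vertices, so the decomposition has width 3, which upper-bounds the treewidth. For the lower bound, the 4 vertices {a, d, e, f} are pairwise adjacent, and any tree decomposition puts a clique entirely inside one bag — forcing width ≥ 3. Therefore the treewidth is 3.

3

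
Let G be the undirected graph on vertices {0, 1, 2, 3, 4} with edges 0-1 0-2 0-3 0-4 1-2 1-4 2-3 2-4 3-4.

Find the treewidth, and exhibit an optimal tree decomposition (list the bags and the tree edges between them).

Each bag holds 4 vertices, so the decomposition has width 3, which upper-bounds the treewidth. Conversely, {0, 1, 2, 4} is a clique of size 4, and the vertices of any clique must share a bag in every tree decomposition; so some bag has ≥ 4 vertices and tw(G) ≥ 3. Therefore the treewidth is 3.

Treewidth 3.
Bags: B1 = {0, 2, 3, 4}  B2 = {0, 1, 2, 4}
Tree: B1–B2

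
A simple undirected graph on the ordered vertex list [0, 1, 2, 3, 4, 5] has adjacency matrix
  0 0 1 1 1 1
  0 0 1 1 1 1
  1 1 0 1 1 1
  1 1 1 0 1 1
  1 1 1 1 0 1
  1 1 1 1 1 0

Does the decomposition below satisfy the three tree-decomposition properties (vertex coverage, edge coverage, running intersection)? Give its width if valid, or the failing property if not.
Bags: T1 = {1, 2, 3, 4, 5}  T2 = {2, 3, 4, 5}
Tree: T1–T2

No — vertex 0 appears in no bag.

A tree decomposition must satisfy three properties: every vertex lies in some bag; for every edge, both endpoints lie together in some bag; and for every vertex, the bags containing it form a connected subtree. Here vertex 0 appears in no bag, so the decomposition is invalid.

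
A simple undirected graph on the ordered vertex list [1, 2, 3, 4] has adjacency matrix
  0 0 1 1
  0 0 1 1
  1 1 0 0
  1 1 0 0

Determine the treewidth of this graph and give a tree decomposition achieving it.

Each bag holds 3 vertices, so the decomposition has width 2, which upper-bounds the treewidth. The edges 4–1–3–2–4 form a cycle, so G is not a tree and its treewidth is at least 2. Hence tw(G) = 2 exactly.

Treewidth 2.
One optimal decomposition is:
Bags: B1 = {1, 3, 4}  B2 = {2, 3, 4}
Tree: B1–B2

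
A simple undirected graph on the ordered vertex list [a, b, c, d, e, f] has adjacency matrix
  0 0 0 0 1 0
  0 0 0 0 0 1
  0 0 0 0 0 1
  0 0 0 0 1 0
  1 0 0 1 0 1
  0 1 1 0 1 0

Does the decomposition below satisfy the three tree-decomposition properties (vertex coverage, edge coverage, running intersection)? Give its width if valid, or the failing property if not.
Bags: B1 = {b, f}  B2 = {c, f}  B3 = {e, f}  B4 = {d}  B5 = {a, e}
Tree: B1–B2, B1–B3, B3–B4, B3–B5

A tree decomposition must satisfy three properties: every vertex lies in some bag; for every edge, both endpoints lie together in some bag; and for every vertex, the bags containing it form a connected subtree. Here edge (e,d) lies in no bag, so the decomposition is invalid.

No — edge (e,d) lies in no bag.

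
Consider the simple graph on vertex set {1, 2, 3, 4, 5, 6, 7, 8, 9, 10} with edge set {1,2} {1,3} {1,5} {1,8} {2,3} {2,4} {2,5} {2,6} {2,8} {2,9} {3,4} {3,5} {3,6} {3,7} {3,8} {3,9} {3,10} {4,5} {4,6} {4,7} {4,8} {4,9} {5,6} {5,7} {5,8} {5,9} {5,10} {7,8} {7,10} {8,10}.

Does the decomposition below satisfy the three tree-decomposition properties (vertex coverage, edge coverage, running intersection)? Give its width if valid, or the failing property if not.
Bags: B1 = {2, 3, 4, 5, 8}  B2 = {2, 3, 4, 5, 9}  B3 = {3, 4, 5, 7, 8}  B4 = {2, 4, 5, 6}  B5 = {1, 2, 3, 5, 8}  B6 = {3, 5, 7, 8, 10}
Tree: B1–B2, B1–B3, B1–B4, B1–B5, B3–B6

A tree decomposition must satisfy three properties: every vertex lies in some bag; for every edge, both endpoints lie together in some bag; and for every vertex, the bags containing it form a connected subtree. Here edge (3,6) lies in no bag, so the decomposition is invalid.

No — edge (3,6) lies in no bag.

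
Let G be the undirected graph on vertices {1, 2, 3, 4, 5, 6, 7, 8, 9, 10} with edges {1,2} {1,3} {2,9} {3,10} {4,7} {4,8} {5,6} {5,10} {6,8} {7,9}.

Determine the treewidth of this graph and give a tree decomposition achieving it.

Every bag has size at most 3, so the width is 3 − 1 = 2 and tw(G) ≤ 2. For the lower bound, G contains the cycle 2–1–3–10–5–6–8–4–7–9–2, so G is not a forest; only forests have treewidth ≤ 1, hence tw(G) ≥ 2. Combining the bounds, tw(G) = 2.

Treewidth 2.
Bags: B1 = {1, 2, 3}  B2 = {2, 3, 10}  B3 = {2, 5, 10}  B4 = {2, 5, 6}  B5 = {2, 6, 8}  B6 = {2, 4, 8}  B7 = {2, 4, 7}  B8 = {2, 7, 9}
Tree: B1–B2, B2–B3, B3–B4, B4–B5, B5–B6, B6–B7, B7–B8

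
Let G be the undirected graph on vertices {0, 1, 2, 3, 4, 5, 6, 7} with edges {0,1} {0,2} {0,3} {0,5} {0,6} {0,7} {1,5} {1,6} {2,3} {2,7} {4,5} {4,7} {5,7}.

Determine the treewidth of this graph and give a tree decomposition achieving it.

Treewidth 2.
One optimal decomposition is:
Bags: B1 = {0, 5, 7}  B2 = {0, 2, 7}  B3 = {0, 1, 5}  B4 = {0, 1, 6}  B5 = {0, 2, 3}  B6 = {4, 5, 7}
Tree: B1–B2, B1–B3, B3–B4, B2–B5, B1–B6

Each bag holds 3 vertices, so the decomposition has width 2, which upper-bounds the treewidth. Conversely, {0, 1, 5} is a clique of size 3, and the vertices of any clique must share a bag in every tree decomposition; so some bag has ≥ 3 vertices and tw(G) ≥ 2. Therefore the treewidth is 2.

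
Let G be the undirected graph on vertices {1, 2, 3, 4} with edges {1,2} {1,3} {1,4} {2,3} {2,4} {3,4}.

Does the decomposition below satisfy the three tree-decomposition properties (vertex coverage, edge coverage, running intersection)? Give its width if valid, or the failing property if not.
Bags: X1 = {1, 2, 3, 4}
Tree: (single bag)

Yes; width 3.

Every vertex of G appears in some bag (union = {1, 2, 3, 4}); every edge is covered by a bag; and for each vertex v the set of bags containing v is connected in the bag tree. The decomposition is therefore valid. The largest bag has 4 vertices, so the width is 3.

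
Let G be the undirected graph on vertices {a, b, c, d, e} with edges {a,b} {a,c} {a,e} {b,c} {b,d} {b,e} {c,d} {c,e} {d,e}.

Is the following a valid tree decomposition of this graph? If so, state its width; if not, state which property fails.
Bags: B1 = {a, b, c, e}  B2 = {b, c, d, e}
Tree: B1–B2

Vertex coverage: the bags together contain {a, b, c, d, e}, the full vertex set. Edge coverage: each edge of G has both endpoints in at least one bag. Running intersection: for every vertex, the bags containing it form a connected subtree. All three properties hold, so this is a valid tree decomposition of width max|bag| − 1 = 3, and hence tw(G) ≤ 3.

Yes; width 3.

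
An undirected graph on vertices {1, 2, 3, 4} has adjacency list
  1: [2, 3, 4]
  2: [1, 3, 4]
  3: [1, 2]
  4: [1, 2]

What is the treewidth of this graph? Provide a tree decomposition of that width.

Treewidth 2.
One optimal decomposition is:
Bags: B1 = {1, 2, 4}  B2 = {1, 2, 3}
Tree: B1–B2

Every bag has size at most 3, so the width is 3 − 1 = 2 and tw(G) ≤ 2. Conversely, {1, 2, 3} is a clique of size 3, and the vertices of any clique must share a bag in every tree decomposition; so some bag has ≥ 3 vertices and tw(G) ≥ 2. Therefore the treewidth is 2.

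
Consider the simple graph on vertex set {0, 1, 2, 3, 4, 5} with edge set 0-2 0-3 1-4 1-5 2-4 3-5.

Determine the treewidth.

2

A width-2 tree decomposition is:
Bags: B1 = {1, 3, 5}  B2 = {1, 3, 4}  B3 = {2, 3, 4}  B4 = {0, 2, 3}
Tree: B1–B2, B2–B3, B3–B4
Each bag holds 3 vertices, so the decomposition has width 2, which upper-bounds the treewidth. For the lower bound, G contains the cycle 3–5–1–4–2–0–3, so G is not a forest; only forests have treewidth ≤ 1, hence tw(G) ≥ 2. Combining the bounds, tw(G) = 2.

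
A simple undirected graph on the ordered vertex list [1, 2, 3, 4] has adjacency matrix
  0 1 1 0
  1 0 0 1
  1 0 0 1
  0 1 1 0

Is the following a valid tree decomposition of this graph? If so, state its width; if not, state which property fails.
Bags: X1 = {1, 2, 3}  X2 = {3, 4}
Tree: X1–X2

A tree decomposition must satisfy three properties: every vertex lies in some bag; for every edge, both endpoints lie together in some bag; and for every vertex, the bags containing it form a connected subtree. Here edge (2,4) lies in no bag, so the decomposition is invalid.

No — edge (2,4) lies in no bag.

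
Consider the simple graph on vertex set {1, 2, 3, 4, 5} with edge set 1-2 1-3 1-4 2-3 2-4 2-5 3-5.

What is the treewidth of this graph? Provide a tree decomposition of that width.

Every bag has size at most 3, so the width is 3 − 1 = 2 and tw(G) ≤ 2. For the lower bound, the 3 vertices {1, 2, 3} are pairwise adjacent, and any tree decomposition puts a clique entirely inside one bag — forcing width ≥ 2. Hence tw(G) = 2 exactly.

Treewidth 2.
One optimal decomposition is:
Bags: B1 = {1, 2, 3}  B2 = {2, 3, 5}  B3 = {1, 2, 4}
Tree: B1–B2, B1–B3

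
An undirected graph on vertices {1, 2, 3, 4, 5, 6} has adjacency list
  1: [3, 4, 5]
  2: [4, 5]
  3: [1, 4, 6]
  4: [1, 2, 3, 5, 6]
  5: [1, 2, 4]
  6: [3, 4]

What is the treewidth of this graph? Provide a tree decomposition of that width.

Each bag holds 3 vertices, so the decomposition has width 2, which upper-bounds the treewidth. For the lower bound, the 3 vertices {1, 3, 4} are pairwise adjacent, and any tree decomposition puts a clique entirely inside one bag — forcing width ≥ 2. Combining the bounds, tw(G) = 2.

Treewidth 2.
One such decomposition:
Bags: B1 = {1, 3, 4}  B2 = {3, 4, 6}  B3 = {1, 4, 5}  B4 = {2, 4, 5}
Tree: B1–B2, B1–B3, B3–B4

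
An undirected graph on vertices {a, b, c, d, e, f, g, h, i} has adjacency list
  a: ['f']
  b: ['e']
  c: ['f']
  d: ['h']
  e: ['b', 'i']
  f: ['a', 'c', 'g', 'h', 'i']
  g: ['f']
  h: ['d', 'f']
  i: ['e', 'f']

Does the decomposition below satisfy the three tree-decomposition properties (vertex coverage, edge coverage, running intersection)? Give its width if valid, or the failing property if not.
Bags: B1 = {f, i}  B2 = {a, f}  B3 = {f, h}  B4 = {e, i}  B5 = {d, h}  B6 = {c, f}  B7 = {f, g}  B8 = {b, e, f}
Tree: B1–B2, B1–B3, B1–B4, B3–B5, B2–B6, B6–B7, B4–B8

A tree decomposition must satisfy three properties: every vertex lies in some bag; for every edge, both endpoints lie together in some bag; and for every vertex, the bags containing it form a connected subtree. Here bags containing vertex f are not connected in the tree, so the decomposition is invalid.

No — bags containing vertex f are not connected in the tree.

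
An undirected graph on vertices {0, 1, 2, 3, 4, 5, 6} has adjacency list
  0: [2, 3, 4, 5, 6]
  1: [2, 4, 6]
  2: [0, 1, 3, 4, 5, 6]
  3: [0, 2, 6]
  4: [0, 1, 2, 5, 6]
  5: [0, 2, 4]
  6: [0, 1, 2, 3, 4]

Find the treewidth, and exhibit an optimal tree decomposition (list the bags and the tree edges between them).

Treewidth 3.
One optimal decomposition is:
Bags: B1 = {1, 2, 4, 6}  B2 = {0, 2, 4, 6}  B3 = {0, 2, 3, 6}  B4 = {0, 2, 4, 5}
Tree: B1–B2, B2–B3, B2–B4

Each bag holds 4 vertices, so the decomposition has width 3, which upper-bounds the treewidth. Conversely, {0, 2, 3, 6} is a clique of size 4, and the vertices of any clique must share a bag in every tree decomposition; so some bag has ≥ 4 vertices and tw(G) ≥ 3. Combining the bounds, tw(G) = 3.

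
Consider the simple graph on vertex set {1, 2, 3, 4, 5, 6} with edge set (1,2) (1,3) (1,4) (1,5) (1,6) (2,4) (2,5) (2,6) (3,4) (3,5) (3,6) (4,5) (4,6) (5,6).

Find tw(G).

4

A width-4 tree decomposition is:
Bags: B1 = {1, 3, 4, 5, 6}  B2 = {1, 2, 4, 5, 6}
Tree: B1–B2
The largest bag has 5 vertices, giving width 4; this decomposition certifies tw(G) ≤ 4. On the other hand G contains the 5-clique {1, 2, 4, 5, 6}. A clique must lie in a single bag of any decomposition, so no decomposition can have width below 4. The upper and lower bounds meet at 4, so that is the treewidth.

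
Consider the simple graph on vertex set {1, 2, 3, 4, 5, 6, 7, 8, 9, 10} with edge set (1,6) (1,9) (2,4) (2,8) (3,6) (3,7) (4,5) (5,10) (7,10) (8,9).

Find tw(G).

A width-2 tree decomposition is:
Bags: B1 = {1, 8, 9}  B2 = {1, 6, 8}  B3 = {3, 6, 8}  B4 = {3, 7, 8}  B5 = {7, 8, 10}  B6 = {5, 8, 10}  B7 = {4, 5, 8}  B8 = {2, 4, 8}
Tree: B1–B2, B2–B3, B3–B4, B4–B5, B5–B6, B6–B7, B7–B8
Every bag has size at most 3, so the width is 3 − 1 = 2 and tw(G) ≤ 2. Since 8–9–1–6–3–7–10–5–4–2–8 is a cycle in G, G is not acyclic. Forests are exactly the graphs of treewidth ≤ 1, so tw(G) ≥ 2. Hence tw(G) = 2 exactly.

2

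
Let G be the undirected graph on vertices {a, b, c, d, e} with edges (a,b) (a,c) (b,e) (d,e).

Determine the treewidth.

A width-1 tree decomposition is:
Bags: B1 = {a, c}  B2 = {a, b}  B3 = {b, e}  B4 = {d, e}
Tree: B1–B2, B2–B3, B3–B4
Each bag holds 2 vertices, so the decomposition has width 1, which upper-bounds the treewidth. G has an edge, so its treewidth is at least 1. Combining the bounds, tw(G) = 1.

1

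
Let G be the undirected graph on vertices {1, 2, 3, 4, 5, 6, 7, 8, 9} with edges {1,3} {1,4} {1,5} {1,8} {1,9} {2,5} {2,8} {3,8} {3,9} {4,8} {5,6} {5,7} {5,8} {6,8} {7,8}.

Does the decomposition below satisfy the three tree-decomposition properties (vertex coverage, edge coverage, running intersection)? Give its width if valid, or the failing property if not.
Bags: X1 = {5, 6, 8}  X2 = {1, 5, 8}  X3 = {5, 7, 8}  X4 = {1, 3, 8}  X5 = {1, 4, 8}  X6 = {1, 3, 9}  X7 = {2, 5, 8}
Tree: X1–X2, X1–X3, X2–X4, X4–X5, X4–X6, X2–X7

Vertex coverage: the bags together contain {1, 2, 3, 4, 5, 6, 7, 8, 9}, the full vertex set. Edge coverage: each edge of G has both endpoints in at least one bag. Running intersection: for every vertex, the bags containing it form a connected subtree. All three properties hold, so this is a valid tree decomposition of width max|bag| − 1 = 2, and hence tw(G) ≤ 2.

Yes; width 2.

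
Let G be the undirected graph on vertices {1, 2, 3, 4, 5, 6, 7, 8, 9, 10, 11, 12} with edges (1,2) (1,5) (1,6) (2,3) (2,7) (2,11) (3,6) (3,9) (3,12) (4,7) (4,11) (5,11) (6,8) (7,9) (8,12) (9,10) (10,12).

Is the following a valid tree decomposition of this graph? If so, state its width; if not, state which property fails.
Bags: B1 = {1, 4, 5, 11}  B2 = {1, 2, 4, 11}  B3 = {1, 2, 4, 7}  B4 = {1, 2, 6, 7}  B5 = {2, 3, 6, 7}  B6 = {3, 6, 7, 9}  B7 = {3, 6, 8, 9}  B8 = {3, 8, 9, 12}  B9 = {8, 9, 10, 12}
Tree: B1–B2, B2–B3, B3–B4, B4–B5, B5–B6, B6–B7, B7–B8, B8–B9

Yes; width 3.

Every vertex of G appears in some bag (union = {1, 2, 3, 4, 5, 6, 7, 8, 9, 10, 11, 12}); every edge is covered by a bag; and for each vertex v the set of bags containing v is connected in the bag tree. The decomposition is therefore valid. The largest bag has 4 vertices, so the width is 3.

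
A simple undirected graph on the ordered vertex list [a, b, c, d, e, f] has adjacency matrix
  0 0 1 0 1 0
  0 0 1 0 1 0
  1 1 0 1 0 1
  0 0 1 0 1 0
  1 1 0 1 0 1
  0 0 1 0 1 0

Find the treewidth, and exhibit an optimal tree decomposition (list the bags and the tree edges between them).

The largest bag has 3 vertices, giving width 2; this decomposition certifies tw(G) ≤ 2. Since f–e–a–c–f is a cycle in G, G is not acyclic. Forests are exactly the graphs of treewidth ≤ 1, so tw(G) ≥ 2. Hence tw(G) = 2 exactly.

Treewidth 2.
One such decomposition:
Bags: B1 = {c, e, f}  B2 = {a, c, e}  B3 = {c, d, e}  B4 = {b, c, e}
Tree: B1–B2, B2–B3, B3–B4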